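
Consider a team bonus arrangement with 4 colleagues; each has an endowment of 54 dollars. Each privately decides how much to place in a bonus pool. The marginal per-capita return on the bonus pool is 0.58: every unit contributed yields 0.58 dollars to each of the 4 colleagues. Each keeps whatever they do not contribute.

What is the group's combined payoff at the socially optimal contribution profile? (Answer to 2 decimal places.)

501.12 dollars

Each contributed unit returns 2.320 to the group as a whole (0.58 to each of 4 players), which exceeds 1, so the social optimum is full contribution: group total = 2.320 × 216 = 501.12.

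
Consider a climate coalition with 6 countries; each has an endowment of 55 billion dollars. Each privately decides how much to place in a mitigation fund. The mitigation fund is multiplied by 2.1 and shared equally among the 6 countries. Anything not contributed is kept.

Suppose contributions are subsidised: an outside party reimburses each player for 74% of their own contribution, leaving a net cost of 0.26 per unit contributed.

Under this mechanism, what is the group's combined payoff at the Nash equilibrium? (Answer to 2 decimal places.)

937.20 billion dollars

Under the mechanism each unit contributed yields (2.1/6) / 0.26 = 1.3462 back to its contributor per unit of net cost, which exceeds 1, making full contribution the dominant choice for everyone.
So the Nash equilibrium is full contribution by all 6; the group earns 6 × (55 × 0.74 + 2.1 × 55) = 937.20.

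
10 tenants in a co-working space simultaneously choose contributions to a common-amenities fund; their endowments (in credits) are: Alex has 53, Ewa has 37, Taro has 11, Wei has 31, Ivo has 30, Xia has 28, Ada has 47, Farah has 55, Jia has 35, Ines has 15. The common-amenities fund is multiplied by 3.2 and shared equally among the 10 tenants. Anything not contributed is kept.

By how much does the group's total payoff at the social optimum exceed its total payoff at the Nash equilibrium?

The private return per contributed unit is 3.2/10 = 0.3200 < 1 for every player regardless of endowment, so the Nash equilibrium is zero contribution and the group total is Σ E_j = 53 + 37 + 11 + 31 + 30 + 28 + 47 + 55 + 35 + 15 = 342.
Each contributed unit returns 3.200 to the group, so the social optimum is full contribution by everyone: group total = 3.200 × 342 = 1094.40.
Efficiency loss = (3.200 − 1) × 342 = 752.40.

752.40 credits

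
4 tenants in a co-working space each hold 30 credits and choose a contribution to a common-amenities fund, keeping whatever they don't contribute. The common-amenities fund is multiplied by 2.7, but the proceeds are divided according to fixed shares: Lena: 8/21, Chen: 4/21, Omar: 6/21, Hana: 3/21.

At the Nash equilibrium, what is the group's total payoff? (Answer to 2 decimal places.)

For player j, contributing a unit is worthwhile iff 2.7 × (j's share) ≥ 1, i.e. iff j's share is at least 0.3704.
Only Lena (8/21) clears that bar, contributing 30; the remaining 3 contribute 0. Total contributed: 30.
The common-amenities fund pays out 2.7 × 30 = 81.00 in total (split across the unequal shares, but the aggregate is all that matters for the group sum).
The 3 free-riders keep 30 each, adding 90. Group total = 90 + 81.00 = 171.00.

171.00 credits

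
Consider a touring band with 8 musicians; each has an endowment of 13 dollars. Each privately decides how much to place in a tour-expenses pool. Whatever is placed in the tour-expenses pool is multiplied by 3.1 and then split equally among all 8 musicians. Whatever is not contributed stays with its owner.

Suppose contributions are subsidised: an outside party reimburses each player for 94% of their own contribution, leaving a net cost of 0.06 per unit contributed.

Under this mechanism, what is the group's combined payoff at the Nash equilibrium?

420.16 dollars

With the mechanism, a contributed unit returns (3.1/8) / 0.06 = 6.4583 per unit of net cost to the contributor — now above 1 — so contributing fully is weakly dominant for every player.
At the Nash equilibrium everyone contributes 13. Group total payoff = 8 × (13 × 0.94 + 3.1 × 13) = 420.16.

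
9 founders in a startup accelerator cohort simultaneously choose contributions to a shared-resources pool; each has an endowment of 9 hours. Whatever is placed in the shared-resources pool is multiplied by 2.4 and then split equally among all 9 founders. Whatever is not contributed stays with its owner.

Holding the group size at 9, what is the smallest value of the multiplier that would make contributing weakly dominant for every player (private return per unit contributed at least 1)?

9

A contributed unit returns (multiplier)/9 to its contributor.
This reaches 1 exactly when the multiplier is 9.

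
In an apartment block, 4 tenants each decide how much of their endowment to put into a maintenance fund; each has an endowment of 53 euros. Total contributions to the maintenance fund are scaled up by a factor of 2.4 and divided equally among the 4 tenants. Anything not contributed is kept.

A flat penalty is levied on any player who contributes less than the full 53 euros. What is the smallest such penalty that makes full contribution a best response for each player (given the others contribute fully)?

21.20 euros

Given the others contribute fully, the best deviation is to contribute 0 (any partial contribution still incurs the fine and gives up units whose private return 0.6000 is below 1).
Deviating from 53 to 0 saves 53 euros but forfeits the deviator's share of the drop in the maintenance fund: 2.4/4 × 53 = 31.80.
So the deviation gain is 53 − 31.80 = 21.20, and the fine must be at least 21.20 euros to wipe it out.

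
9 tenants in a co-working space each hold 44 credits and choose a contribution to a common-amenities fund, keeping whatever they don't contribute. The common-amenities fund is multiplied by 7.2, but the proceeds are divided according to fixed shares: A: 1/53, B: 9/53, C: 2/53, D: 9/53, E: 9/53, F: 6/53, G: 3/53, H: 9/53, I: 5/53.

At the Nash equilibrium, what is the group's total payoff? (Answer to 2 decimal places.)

1487.20 credits

Each unit j contributes comes back to j as 7.2 × (j's share), so j prefers to contribute only if that share exceeds 1/7.2 = 0.1389; otherwise keeping the unit dominates.
The shares above 0.1389 belong to B, D, E and H, contributing 44 each; the remaining 5 contribute 0. Total contributed: 176.
The common-amenities fund pays out 7.2 × 176 = 1267.20 in total (split across the unequal shares, but the aggregate is all that matters for the group sum).
The 5 free-riders keep 44 each, adding 220. Group total = 220 + 1267.20 = 1487.20.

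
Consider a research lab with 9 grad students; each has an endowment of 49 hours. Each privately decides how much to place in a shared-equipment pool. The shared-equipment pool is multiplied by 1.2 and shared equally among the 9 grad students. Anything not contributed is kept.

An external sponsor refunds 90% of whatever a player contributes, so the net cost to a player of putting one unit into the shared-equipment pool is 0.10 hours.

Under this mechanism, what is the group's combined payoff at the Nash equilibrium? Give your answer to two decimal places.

The effective private return per unit is now (1.2/9) / 0.10 = 1.3333 > 1, so every player's dominant strategy flips to full contribution.
So the Nash equilibrium is full contribution by all 9; the group earns 9 × (49 × 0.90 + 1.2 × 49) = 926.10.

926.10 hours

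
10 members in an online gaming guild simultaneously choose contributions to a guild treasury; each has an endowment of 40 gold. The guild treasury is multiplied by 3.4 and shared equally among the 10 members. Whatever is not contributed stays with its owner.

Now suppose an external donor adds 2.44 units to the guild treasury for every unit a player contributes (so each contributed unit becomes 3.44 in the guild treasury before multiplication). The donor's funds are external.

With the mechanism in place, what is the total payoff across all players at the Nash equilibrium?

Under the mechanism each unit contributed yields 3.4 × 3.44 / 10 = 1.1696 back to its contributor per unit of net cost, which exceeds 1, making full contribution the dominant choice for everyone.
So the Nash equilibrium is full contribution by all 10; the group earns 3.4 × 3.44 × 400 = 4678.40.

4678.40 gold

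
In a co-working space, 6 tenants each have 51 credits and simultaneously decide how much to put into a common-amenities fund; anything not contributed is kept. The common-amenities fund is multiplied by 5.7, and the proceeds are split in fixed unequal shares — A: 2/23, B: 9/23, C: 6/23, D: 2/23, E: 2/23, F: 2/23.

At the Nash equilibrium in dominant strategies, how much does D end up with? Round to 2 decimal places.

101.56 credits

Each unit j contributes comes back to j as 5.7 × (j's share), so j prefers to contribute only if that share exceeds 1/5.7 = 0.1754; otherwise keeping the unit dominates.
B and C are above the threshold, contributing 51 each; the remaining 4 contribute 0. Total contributed: 102.
D keeps 51 and receives 5.7 × 102 × 2/23 = 50.56 from the common-amenities fund, for a payoff of 101.56.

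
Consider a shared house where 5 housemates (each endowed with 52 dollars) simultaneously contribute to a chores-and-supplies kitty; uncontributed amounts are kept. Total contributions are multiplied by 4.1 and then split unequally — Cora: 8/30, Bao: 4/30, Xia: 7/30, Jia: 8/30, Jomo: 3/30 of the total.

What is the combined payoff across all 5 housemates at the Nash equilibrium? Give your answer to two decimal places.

Each unit j contributes comes back to j as 4.1 × (j's share), so j prefers to contribute only if that share exceeds 1/4.1 = 0.2439; otherwise keeping the unit dominates.
Cora and Jia clear that bar, contributing 52 each; the remaining 3 contribute 0. Total contributed: 104.
The chores-and-supplies kitty pays out 4.1 × 104 = 426.40 in total (split across the unequal shares, but the aggregate is all that matters for the group sum).
The 3 free-riders keep 52 each, adding 156. Group total = 156 + 426.40 = 582.40.

582.40 dollars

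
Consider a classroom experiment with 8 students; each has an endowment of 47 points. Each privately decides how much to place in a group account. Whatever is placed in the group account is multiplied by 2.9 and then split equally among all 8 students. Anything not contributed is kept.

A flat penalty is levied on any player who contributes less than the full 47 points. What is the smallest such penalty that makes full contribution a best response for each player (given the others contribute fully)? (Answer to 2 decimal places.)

Given the others contribute fully, the best deviation is to contribute 0 (any partial contribution still incurs the fine and gives up units whose private return 0.3625 is below 1).
Deviating from 47 to 0 saves 47 points but forfeits the deviator's share of the drop in the group account: 2.9/8 × 47 = 17.04.
So the deviation gain is 47 − 17.04 = 29.96, and the fine must be at least 29.96 points to wipe it out.

29.96 points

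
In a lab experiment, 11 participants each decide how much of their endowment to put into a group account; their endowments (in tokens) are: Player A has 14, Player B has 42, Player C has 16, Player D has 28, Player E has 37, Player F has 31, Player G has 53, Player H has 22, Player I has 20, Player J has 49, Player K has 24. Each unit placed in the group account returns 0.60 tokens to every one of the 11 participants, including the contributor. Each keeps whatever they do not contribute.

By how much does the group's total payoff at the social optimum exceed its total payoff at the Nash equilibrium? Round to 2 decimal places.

1881.60 tokens

The private return per contributed unit is 0.60 < 1 for everyone, so the Nash equilibrium is zero contribution and the group total is Σ E_j = 14 + 42 + 16 + 28 + 37 + 31 + 53 + 22 + 20 + 49 + 24 = 336.
Each contributed unit returns 6.600 to the group, so the social optimum is full contribution by everyone: group total = 6.600 × 336 = 2217.60.
Efficiency loss = (6.600 − 1) × 336 = 1881.60.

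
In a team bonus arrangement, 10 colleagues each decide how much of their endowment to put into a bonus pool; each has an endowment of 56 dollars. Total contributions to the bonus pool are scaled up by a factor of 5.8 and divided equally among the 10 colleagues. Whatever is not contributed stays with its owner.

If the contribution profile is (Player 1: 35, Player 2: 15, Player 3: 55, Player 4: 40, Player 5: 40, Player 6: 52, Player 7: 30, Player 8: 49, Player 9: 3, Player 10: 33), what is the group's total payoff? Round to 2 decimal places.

2249.60 dollars

Total contributed: 35 + 15 + 55 + 40 + 40 + 52 + 30 + 49 + 3 + 33 = 352; total kept: 10 × 56 − 352 = 208.
The bonus pool pays out 5.8 × 352 = 2041.60 in aggregate.
Group total = 208 + 2041.60 = 2249.60.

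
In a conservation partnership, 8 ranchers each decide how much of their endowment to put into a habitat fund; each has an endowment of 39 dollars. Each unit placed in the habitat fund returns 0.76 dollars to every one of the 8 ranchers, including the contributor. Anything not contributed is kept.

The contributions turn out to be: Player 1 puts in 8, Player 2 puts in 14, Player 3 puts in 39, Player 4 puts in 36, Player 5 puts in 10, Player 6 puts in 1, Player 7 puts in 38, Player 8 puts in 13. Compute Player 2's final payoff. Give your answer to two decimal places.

Total contributed: 8 + 14 + 39 + 36 + 10 + 1 + 38 + 13 = 159.
Each receives 0.76 × 159 = 120.84 from the habitat fund.
Player 2 keeps 39 − 14 = 25, so Player 2's payoff is 25 + 120.84 = 145.84.

145.84 dollars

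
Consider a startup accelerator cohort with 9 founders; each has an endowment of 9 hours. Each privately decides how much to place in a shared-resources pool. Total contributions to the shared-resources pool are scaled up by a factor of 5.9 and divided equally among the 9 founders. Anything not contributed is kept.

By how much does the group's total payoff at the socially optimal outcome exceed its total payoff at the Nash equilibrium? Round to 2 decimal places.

Each contributed unit returns 5.9/9 = 0.6556 to its contributor — below 1 — so contributing 0 is dominant for every player. At the Nash equilibrium everyone keeps their 9, and the group total is 9 × 9 = 81.
Each contributed unit returns 5.900 to the group as a whole (0.6556 to each of 9 players), which exceeds 1, so the social optimum is full contribution: group total = 5.900 × 81 = 477.90.
Efficiency loss = 477.90 − 81 = 396.90.

396.90 hours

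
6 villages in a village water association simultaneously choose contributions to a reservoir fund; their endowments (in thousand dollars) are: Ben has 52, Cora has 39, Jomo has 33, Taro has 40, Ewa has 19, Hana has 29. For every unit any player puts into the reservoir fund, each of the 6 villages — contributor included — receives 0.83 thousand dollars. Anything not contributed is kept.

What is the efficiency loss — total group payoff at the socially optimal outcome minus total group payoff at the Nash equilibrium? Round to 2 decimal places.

843.76 thousand dollars

The private return per contributed unit is 0.83 < 1 for everyone, so the Nash equilibrium is zero contribution and the group total is Σ E_j = 52 + 39 + 33 + 40 + 19 + 29 = 212.
Each contributed unit returns 4.980 to the group, so the social optimum is full contribution by everyone: group total = 4.980 × 212 = 1055.76.
Efficiency loss = (4.980 − 1) × 212 = 843.76.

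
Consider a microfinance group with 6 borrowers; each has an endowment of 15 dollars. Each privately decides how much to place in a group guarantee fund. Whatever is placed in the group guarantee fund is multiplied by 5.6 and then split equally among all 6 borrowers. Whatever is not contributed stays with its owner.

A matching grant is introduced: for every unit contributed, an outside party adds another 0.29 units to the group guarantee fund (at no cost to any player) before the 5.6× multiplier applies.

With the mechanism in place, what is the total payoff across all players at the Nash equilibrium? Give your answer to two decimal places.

650.16 dollars

The effective private return per unit is now 5.6 × 1.29 / 6 = 1.2040 > 1, so every player's dominant strategy flips to full contribution.
So the Nash equilibrium is full contribution by all 6; the group earns 5.6 × 1.29 × 90 = 650.16.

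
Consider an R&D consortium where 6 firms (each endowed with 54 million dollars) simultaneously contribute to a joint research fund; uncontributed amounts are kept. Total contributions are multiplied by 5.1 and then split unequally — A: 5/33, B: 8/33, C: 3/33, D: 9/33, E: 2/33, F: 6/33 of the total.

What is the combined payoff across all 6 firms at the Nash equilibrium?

Player j's private return per contributed unit is 5.1 × (j's share). Contributing is weakly dominant for j when that share is at least 1/5.1 = 0.1961, and contributing 0 is dominant otherwise.
B and D are above the threshold, contributing 54 each; the remaining 4 contribute 0. Total contributed: 108.
The joint research fund pays out 5.1 × 108 = 550.80 in total (split across the unequal shares, but the aggregate is all that matters for the group sum).
The 4 free-riders keep 54 each, adding 216. Group total = 216 + 550.80 = 766.80.

766.80 million dollars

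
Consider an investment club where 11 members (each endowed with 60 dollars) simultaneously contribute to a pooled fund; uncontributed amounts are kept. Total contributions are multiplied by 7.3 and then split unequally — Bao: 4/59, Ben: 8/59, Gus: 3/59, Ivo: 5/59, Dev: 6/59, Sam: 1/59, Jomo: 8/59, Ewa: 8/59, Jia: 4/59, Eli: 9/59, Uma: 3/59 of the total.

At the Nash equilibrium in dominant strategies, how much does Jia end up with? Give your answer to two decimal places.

For player j, contributing a unit is worthwhile iff 7.3 × (j's share) ≥ 1, i.e. iff j's share is at least 0.1370.
The only share above 0.1370 is Eli's 9/59, contributing 60; the remaining 10 contribute 0. Total contributed: 60.
Jia keeps 60 and receives 7.3 × 60 × 4/59 = 29.69 from the pooled fund, for a payoff of 89.69.

89.69 dollars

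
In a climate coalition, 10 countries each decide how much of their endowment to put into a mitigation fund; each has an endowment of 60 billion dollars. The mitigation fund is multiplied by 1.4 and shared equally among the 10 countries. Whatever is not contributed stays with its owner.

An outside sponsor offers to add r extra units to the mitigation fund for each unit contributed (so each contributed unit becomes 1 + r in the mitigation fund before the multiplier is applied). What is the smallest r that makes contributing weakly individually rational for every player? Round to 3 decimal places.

With matching at rate r, one contributed unit becomes (1 + r) in the mitigation fund and returns 1.4 × (1 + r) / 10 to the contributor.
Setting this equal to 1: 1 + r = 10/1.4 = 7.1429.
So the minimum matching rate is r = 7.1429 − 1 = 6.143.

6.143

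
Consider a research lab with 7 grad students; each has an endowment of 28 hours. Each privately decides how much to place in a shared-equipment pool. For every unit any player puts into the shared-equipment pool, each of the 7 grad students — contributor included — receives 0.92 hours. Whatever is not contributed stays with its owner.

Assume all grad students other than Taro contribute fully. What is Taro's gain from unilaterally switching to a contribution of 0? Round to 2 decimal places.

Switching from a contribution of 28 to 0 lets Taro keep an extra 28 hours, but lowers the shared-equipment pool by 28, which costs Taro their own share of that drop: 0.92 × 28 = 25.76.
Net gain = 28 − 25.76 = 2.24. The private return per contributed unit (0.92) is below 1, so free-riding is indeed the best response regardless of what the others do.

2.24 hours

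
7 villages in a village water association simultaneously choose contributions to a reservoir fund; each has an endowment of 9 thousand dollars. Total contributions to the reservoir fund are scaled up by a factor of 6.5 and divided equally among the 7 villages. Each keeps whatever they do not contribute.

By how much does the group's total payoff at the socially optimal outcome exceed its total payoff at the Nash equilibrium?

346.50 thousand dollars

Each contributed unit returns 6.5/7 = 0.9286 to its contributor — below 1 — so contributing 0 is dominant for every player. At the Nash equilibrium everyone keeps their 9, and the group total is 7 × 9 = 63.
Each contributed unit returns 6.500 to the group as a whole (0.9286 to each of 7 players), which exceeds 1, so the social optimum is full contribution: group total = 6.500 × 63 = 409.50.
Efficiency loss = 409.50 − 63 = 346.50.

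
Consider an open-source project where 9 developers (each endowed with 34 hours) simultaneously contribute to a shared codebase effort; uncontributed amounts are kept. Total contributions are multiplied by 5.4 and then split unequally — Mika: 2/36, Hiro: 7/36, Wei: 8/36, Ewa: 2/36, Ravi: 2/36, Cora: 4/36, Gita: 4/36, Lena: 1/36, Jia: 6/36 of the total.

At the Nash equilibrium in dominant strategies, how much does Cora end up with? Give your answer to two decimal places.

74.80 hours

Each unit j contributes comes back to j as 5.4 × (j's share), so j prefers to contribute only if that share exceeds 1/5.4 = 0.1852; otherwise keeping the unit dominates.
The shares above 0.1852 belong to Hiro and Wei, contributing 34 each; the remaining 7 contribute 0. Total contributed: 68.
Cora keeps 34 and receives 5.4 × 68 × 4/36 = 40.80 from the shared codebase effort, for a payoff of 74.80.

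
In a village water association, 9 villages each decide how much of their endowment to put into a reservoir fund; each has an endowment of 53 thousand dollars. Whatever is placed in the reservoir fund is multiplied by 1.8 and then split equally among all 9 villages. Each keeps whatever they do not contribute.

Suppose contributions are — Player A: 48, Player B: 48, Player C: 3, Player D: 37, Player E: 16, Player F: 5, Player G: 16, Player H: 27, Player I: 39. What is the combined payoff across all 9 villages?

Total contributed: 48 + 48 + 3 + 37 + 16 + 5 + 16 + 27 + 39 = 239; total kept: 9 × 53 − 239 = 238.
The reservoir fund pays out 1.8 × 239 = 430.20 in aggregate.
Group total = 238 + 430.20 = 668.20.

668.20 thousand dollars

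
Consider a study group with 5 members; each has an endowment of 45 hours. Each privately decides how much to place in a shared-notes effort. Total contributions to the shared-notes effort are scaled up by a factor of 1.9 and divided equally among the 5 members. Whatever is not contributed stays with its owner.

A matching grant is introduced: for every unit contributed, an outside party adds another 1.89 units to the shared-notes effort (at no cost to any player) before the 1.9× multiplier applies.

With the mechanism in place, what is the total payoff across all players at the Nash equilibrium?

1235.48 hours

The effective private return per unit is now 1.9 × 2.89 / 5 = 1.0982 > 1, so every player's dominant strategy flips to full contribution.
At the Nash equilibrium everyone contributes 45. Group total payoff = 1.9 × 2.89 × 225 = 1235.48.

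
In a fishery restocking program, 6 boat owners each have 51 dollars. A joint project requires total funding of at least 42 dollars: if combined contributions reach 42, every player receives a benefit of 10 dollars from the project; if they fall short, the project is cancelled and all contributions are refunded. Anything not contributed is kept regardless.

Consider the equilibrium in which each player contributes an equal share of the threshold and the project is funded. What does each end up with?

Equal share of the threshold: 42/6 = 7.
At this profile no one gains by cutting their contribution: any cut drops the total below 42, the project is cancelled, contributions are refunded, and the deviator ends with 51, which is less than 51 − 7 + 10 = 54. Contributing more than 7 just wastes the excess. So contributing exactly 7 is a best response.
Each player's payoff: 51 − 7 + 10 = 54.

54 dollars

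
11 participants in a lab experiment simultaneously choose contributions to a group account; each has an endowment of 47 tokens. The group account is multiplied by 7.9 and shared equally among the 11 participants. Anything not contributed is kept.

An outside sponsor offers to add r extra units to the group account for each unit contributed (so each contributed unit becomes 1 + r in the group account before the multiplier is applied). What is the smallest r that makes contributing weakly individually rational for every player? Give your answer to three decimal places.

With matching at rate r, one contributed unit becomes (1 + r) in the group account and returns 7.9 × (1 + r) / 11 to the contributor.
Setting this equal to 1: 1 + r = 11/7.9 = 1.3924.
So the minimum matching rate is r = 1.3924 − 1 = 0.392.

0.392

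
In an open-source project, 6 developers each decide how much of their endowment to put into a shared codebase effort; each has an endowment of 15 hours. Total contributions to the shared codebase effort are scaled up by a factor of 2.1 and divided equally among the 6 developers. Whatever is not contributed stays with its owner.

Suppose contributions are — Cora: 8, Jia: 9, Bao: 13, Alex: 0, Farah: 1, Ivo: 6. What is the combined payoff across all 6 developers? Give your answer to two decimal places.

Total contributed: 8 + 9 + 13 + 0 + 1 + 6 = 37; total kept: 6 × 15 − 37 = 53.
The shared codebase effort pays out 2.1 × 37 = 77.70 in aggregate.
Group total = 53 + 77.70 = 130.70.

130.70 hours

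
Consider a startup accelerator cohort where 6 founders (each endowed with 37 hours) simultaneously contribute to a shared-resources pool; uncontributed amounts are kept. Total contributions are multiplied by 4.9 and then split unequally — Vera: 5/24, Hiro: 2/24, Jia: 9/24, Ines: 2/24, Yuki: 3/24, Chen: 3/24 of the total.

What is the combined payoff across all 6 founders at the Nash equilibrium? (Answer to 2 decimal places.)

Player j's private return per contributed unit is 4.9 × (j's share). Contributing is weakly dominant for j when that share is at least 1/4.9 = 0.2041, and contributing 0 is dominant otherwise.
Vera and Jia clear that bar, contributing 37 each; the remaining 4 contribute 0. Total contributed: 74.
The shared-resources pool pays out 4.9 × 74 = 362.60 in total (split across the unequal shares, but the aggregate is all that matters for the group sum).
The 4 free-riders keep 37 each, adding 148. Group total = 148 + 362.60 = 510.60.

510.60 hours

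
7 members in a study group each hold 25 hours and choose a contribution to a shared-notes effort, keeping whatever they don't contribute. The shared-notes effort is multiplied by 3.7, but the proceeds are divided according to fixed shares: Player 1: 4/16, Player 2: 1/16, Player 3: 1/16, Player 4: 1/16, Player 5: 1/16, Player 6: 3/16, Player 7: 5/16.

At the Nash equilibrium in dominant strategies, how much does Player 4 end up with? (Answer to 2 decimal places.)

30.78 hours

For player j, contributing a unit is worthwhile iff 3.7 × (j's share) ≥ 1, i.e. iff j's share is at least 0.2703.
Player 7 alone (share 5/16) is above the threshold, contributing 25; the remaining 6 contribute 0. Total contributed: 25.
Player 4 keeps 25 and receives 3.7 × 25 × 1/16 = 5.78 from the shared-notes effort, for a payoff of 30.78.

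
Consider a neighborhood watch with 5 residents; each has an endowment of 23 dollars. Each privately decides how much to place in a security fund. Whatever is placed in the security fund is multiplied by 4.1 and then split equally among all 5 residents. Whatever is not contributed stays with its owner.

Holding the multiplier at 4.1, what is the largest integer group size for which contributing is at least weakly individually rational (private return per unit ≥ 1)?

Private return per unit is 4.1/(group size), which is ≥ 1 whenever the group size is ≤ 4.1.
The largest such integer is 4.

4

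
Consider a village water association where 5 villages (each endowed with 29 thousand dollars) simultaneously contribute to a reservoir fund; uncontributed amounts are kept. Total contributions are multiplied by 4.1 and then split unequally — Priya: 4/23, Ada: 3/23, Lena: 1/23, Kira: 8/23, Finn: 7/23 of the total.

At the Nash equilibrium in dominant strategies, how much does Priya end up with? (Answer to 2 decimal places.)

70.36 thousand dollars

A player with share s gets back 4.1·s per unit contributed, so full contribution is dominant for anyone with s > 1/4.1 = 0.2439 and zero contribution is dominant for anyone below.
Kira and Finn are above the threshold, contributing 29 each; the remaining 3 contribute 0. Total contributed: 58.
Priya keeps 29 and receives 4.1 × 58 × 4/23 = 41.36 from the reservoir fund, for a payoff of 70.36.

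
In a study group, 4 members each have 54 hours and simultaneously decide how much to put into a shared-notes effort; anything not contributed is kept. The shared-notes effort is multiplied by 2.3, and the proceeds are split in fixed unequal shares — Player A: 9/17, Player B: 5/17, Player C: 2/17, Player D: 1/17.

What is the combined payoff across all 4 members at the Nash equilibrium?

286.20 hours

A player with share s gets back 2.3·s per unit contributed, so full contribution is dominant for anyone with s > 1/2.3 = 0.4348 and zero contribution is dominant for anyone below.
The only share above 0.4348 is Player A's 9/17, contributing 54; the remaining 3 contribute 0. Total contributed: 54.
The shared-notes effort pays out 2.3 × 54 = 124.20 in total (split across the unequal shares, but the aggregate is all that matters for the group sum).
The 3 free-riders keep 54 each, adding 162. Group total = 162 + 124.20 = 286.20.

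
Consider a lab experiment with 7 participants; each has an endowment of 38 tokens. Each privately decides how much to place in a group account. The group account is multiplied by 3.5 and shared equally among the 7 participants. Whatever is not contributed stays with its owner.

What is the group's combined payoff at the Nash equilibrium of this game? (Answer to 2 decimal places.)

Each contributed unit returns 3.5/7 = 0.5000 to its contributor — below 1 — so contributing 0 is dominant for every player. At the Nash equilibrium everyone keeps their 38, and the group total is 7 × 38 = 266.

266.00 tokens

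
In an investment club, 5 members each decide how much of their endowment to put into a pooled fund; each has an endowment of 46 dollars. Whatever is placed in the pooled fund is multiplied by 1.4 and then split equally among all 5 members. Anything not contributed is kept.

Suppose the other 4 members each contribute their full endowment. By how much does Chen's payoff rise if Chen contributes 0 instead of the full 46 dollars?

33.12 dollars

Switching from a contribution of 46 to 0 lets Chen keep an extra 46 dollars, but lowers the pooled fund by 46, which costs Chen their own share of that drop: 1.4/5 × 46 = 12.88.
Net gain = 46 − 12.88 = 33.12. The private return per contributed unit (0.2800) is below 1, so free-riding is indeed the best response regardless of what the others do.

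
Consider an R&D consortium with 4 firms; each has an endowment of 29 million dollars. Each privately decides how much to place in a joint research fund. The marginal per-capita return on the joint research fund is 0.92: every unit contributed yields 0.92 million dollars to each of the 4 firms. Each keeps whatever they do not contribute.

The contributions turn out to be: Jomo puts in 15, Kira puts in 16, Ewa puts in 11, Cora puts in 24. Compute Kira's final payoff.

73.72 million dollars

Total contributed: 15 + 16 + 11 + 24 = 66.
Each receives 0.92 × 66 = 60.72 from the joint research fund.
Kira keeps 29 − 16 = 13, so Kira's payoff is 13 + 60.72 = 73.72.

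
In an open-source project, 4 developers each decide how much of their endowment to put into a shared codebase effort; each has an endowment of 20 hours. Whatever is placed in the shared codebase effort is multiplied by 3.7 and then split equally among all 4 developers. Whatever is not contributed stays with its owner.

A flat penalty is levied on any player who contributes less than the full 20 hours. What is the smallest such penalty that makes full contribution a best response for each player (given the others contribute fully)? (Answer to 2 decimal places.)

1.50 hours

Given the others contribute fully, the best deviation is to contribute 0 (any partial contribution still incurs the fine and gives up units whose private return 0.9250 is below 1).
Deviating from 20 to 0 saves 20 hours but forfeits the deviator's share of the drop in the shared codebase effort: 3.7/4 × 20 = 18.50.
So the deviation gain is 20 − 18.50 = 1.50, and the fine must be at least 1.50 hours to wipe it out.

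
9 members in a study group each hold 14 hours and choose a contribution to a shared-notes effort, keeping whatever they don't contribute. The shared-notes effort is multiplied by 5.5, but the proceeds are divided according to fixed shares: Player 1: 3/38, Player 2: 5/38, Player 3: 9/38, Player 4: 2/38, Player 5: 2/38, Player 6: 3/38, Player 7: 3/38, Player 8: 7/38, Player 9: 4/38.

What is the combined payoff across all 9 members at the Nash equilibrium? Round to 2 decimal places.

252.00 hours

A player with share s gets back 5.5·s per unit contributed, so full contribution is dominant for anyone with s > 1/5.5 = 0.1818 and zero contribution is dominant for anyone below.
The shares above 0.1818 belong to Player 3 and Player 8, contributing 14 each; the remaining 7 contribute 0. Total contributed: 28.
The shared-notes effort pays out 5.5 × 28 = 154.00 in total (split across the unequal shares, but the aggregate is all that matters for the group sum).
The 7 free-riders keep 14 each, adding 98. Group total = 98 + 154.00 = 252.00.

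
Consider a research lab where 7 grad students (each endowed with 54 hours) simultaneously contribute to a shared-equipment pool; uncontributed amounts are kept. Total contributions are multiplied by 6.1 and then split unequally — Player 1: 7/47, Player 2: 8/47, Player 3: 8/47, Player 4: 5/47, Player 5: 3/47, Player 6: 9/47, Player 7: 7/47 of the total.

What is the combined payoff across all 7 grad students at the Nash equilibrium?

Each unit j contributes comes back to j as 6.1 × (j's share), so j prefers to contribute only if that share exceeds 1/6.1 = 0.1639; otherwise keeping the unit dominates.
The shares above 0.1639 belong to Player 2, Player 3 and Player 6, contributing 54 each; the remaining 4 contribute 0. Total contributed: 162.
The shared-equipment pool pays out 6.1 × 162 = 988.20 in total (split across the unequal shares, but the aggregate is all that matters for the group sum).
The 4 free-riders keep 54 each, adding 216. Group total = 216 + 988.20 = 1204.20.

1204.20 hours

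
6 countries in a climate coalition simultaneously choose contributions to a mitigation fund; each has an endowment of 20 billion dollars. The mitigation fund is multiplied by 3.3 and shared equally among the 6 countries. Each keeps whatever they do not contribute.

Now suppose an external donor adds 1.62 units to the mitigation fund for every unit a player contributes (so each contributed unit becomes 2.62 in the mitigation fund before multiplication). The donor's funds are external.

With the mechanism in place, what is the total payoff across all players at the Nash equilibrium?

Under the mechanism each unit contributed yields 3.3 × 2.62 / 6 = 1.4410 back to its contributor per unit of net cost, which exceeds 1, making full contribution the dominant choice for everyone.
At the Nash equilibrium everyone contributes 20. Group total payoff = 3.3 × 2.62 × 120 = 1037.52.

1037.52 billion dollars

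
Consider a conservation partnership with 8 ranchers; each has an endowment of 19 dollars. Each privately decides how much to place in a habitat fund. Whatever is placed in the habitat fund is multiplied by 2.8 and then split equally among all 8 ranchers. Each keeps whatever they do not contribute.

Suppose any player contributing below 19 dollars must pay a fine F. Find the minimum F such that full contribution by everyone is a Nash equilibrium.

Given the others contribute fully, the best deviation is to contribute 0 (any partial contribution still incurs the fine and gives up units whose private return 0.3500 is below 1).
Deviating from 19 to 0 saves 19 dollars but forfeits the deviator's share of the drop in the habitat fund: 2.8/8 × 19 = 6.65.
So the deviation gain is 19 − 6.65 = 12.35, and the fine must be at least 12.35 dollars to wipe it out.

12.35 dollars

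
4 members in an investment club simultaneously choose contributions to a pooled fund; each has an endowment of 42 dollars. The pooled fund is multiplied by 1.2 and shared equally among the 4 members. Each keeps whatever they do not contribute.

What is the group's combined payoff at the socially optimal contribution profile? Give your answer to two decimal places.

201.60 dollars

Each contributed unit returns 1.200 to the group as a whole (0.3000 to each of 4 players), which exceeds 1, so the social optimum is full contribution: group total = 1.200 × 168 = 201.60.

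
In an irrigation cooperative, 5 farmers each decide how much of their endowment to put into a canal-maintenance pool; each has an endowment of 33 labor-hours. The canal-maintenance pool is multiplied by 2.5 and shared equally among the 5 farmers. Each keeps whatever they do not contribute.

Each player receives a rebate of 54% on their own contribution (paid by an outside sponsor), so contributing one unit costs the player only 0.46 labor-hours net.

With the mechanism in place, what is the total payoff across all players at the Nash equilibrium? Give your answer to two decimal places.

With the mechanism, a contributed unit returns (2.5/5) / 0.46 = 1.0870 per unit of net cost to the contributor — now above 1 — so contributing fully is weakly dominant for every player.
So the Nash equilibrium is full contribution by all 5; the group earns 5 × (33 × 0.54 + 2.5 × 33) = 501.60.

501.60 labor-hours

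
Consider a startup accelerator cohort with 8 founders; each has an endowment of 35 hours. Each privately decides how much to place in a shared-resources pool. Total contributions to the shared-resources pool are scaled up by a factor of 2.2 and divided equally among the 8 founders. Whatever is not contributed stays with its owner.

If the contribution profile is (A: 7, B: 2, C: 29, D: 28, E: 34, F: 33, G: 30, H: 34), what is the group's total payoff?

516.40 hours

Total contributed: 7 + 2 + 29 + 28 + 34 + 33 + 30 + 34 = 197; total kept: 8 × 35 − 197 = 83.
The shared-resources pool pays out 2.2 × 197 = 433.40 in aggregate.
Group total = 83 + 433.40 = 516.40.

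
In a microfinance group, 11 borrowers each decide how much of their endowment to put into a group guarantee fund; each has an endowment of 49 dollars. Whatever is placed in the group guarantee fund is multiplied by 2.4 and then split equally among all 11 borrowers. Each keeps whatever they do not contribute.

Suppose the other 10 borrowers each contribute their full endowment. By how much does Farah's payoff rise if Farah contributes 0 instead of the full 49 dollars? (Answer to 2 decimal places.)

38.31 dollars

Switching from a contribution of 49 to 0 lets Farah keep an extra 49 dollars, but lowers the group guarantee fund by 49, which costs Farah their own share of that drop: 2.4/11 × 49 = 10.69.
Net gain = 49 − 10.69 = 38.31. The private return per contributed unit (0.2182) is below 1, so free-riding is indeed the best response regardless of what the others do.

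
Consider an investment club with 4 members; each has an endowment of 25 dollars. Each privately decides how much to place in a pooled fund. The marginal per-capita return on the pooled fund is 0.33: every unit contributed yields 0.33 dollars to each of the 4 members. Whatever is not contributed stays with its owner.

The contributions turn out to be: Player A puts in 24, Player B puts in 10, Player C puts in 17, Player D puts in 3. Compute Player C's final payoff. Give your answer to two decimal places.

Total contributed: 24 + 10 + 17 + 3 = 54.
Each receives 0.33 × 54 = 17.82 from the pooled fund.
Player C keeps 25 − 17 = 8, so Player C's payoff is 8 + 17.82 = 25.82.

25.82 dollars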